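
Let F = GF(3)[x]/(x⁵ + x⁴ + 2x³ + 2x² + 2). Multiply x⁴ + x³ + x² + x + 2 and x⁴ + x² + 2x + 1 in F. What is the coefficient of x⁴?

Multiply in GF(3)[x]: (x⁴ + x³ + x² + x + 2)·(x⁴ + x² + 2x + 1) = x⁸ + x⁷ + 2x⁶ + x⁵ + x³ + 2x² + 2x + 2.
Reduce using x⁵ ≡ 2x⁴ + x³ + x² + 1 (mod x⁵ + x⁴ + 2x³ + 2x² + 2).
Reduced: x⁴ + x³ + x² + 2x + 1.

1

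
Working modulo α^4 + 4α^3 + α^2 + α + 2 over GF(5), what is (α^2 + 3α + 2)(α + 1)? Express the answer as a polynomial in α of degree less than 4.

Multiply in GF(5)[α]: (α^2 + 3α + 2)·(α + 1) = α^3 + 4α^2 + 2.
Reduced: α^3 + 4α^2 + 2.

α^3 + 4α^2 + 2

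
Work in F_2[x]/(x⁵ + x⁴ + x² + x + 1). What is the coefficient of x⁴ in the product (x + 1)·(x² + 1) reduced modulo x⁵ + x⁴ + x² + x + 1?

Multiply in F_2[x]: (x + 1)·(x² + 1) = x³ + x² + x + 1.
Reduced: x³ + x² + x + 1.

0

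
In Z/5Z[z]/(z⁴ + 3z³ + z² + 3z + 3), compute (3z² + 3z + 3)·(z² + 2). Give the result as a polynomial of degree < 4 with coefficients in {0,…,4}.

4z^3 + z^2 + 2z + 2

Multiply in Z/5Z[z]: (3z² + 3z + 3)·(z² + 2) = 3z⁴ + 3z³ + 4z² + z + 1.
Reduce using z⁴ ≡ 2z³ + 4z² + 2z + 2 (mod z⁴ + 3z³ + z² + 3z + 3).
Reduced: 4z³ + z² + 2z + 2.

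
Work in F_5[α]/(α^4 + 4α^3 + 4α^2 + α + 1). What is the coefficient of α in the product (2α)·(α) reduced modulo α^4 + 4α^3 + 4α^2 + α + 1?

0

Multiply in F_5[α]: (2α)·(α) = 2α^2.
Reduced: 2α^2.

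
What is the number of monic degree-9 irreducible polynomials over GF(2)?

56

Gauss's count: N_{2}(9) = (1/9) Σ_{d|9} μ(9/d)·2^d.
Divisors of 9: 1, 3, 9; μ(9/d) for each: 0, -1, 1.
Σ = − 2^3 + 2^9 = 504.
N = 504/9 = 56.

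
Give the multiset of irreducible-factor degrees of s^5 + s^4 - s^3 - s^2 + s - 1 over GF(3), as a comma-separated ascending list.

Write f(s) = s^5 + s^4 - s^3 - s^2 + s - 1.
Roots in GF(3): f(0) = 2; f(1) = 0 → root; f(2) = 1.
Linear factors from roots: (s - 1).
Complete factorization: f(s) = (s - 1)·(s^4 - s^3 + s^2 + 1).
Factor degrees with multiplicity: 1 + 4 = 5.

1, 4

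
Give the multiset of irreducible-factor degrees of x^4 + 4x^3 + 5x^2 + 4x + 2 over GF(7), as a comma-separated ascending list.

Write h(x) = x^4 + 4x^3 + 5x^2 + 4x + 2.
Linear factors from roots: (x + 1).
Complete factorization: h(x) = (x + 1)·(x^3 + 3x^2 + 2x + 2).
Factor degrees with multiplicity: 1 + 3 = 4.

1, 3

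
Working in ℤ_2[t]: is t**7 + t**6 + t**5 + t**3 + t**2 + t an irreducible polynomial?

Write m(t) = t**7 + t**6 + t**5 + t**3 + t**2 + t.
Check for roots in ℤ_2: m(0) = 0 → root; m(1) = 0 → root.
m(0) = 0, so (t) divides m(t); m is reducible.

No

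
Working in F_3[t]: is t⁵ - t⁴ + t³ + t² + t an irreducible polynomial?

Write f(t) = t⁵ - t⁴ + t³ + t² + t.
Check for roots in F_3: f(0) = 0 → root; f(1) = 0 → root; f(2) = 0 → root.
f(0) = 0, so (t) divides f(t); f is reducible.

No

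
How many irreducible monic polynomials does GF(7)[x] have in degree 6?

By the necklace-counting formula, N_7(6) = (1/6) Σ_{d|6} μ(6/d)·7^d.
Divisors of 6: 1, 2, 3, 6; μ(6/d) for each: 1, -1, -1, 1.
Σ = 7^1 − 7^2 − 7^3 + 7^6 = 117264.
N = 117264/6 = 19544.

19544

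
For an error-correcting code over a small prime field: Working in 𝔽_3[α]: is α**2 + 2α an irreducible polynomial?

Write h(α) = α**2 + 2α.
Check for roots in 𝔽_3: h(0) = 0 → root; h(1) = 0 → root; h(2) = 2.
h(0) = 0, so (α) divides h(α); h is reducible.

No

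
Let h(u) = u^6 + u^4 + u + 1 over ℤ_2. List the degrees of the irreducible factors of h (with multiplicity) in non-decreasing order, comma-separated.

Roots in ℤ_2: h(0) = 1; h(1) = 0 → root.
Linear factors from roots: (u + 1).
Complete factorization: h(u) = (u + 1)·(u^2 + u + 1)·(u^3 + u + 1).
Factor degrees with multiplicity: 1 + 2 + 3 = 6.

1, 2, 3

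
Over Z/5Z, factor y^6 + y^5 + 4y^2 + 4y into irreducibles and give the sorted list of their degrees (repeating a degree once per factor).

Write f(y) = y^6 + y^5 + 4y^2 + 4y.
Roots in Z/5Z: f(0) = 0 → root; f(1) = 0 → root; f(2) = 0 → root; f(3) = 0 → root; f(4) = 0 → root.
Linear factors from roots: (y), (y + 4), (y + 3), (y + 2), (y + 1).
Complete factorization: f(y) = (y)·(y + 2)·(y + 3)·(y + 4)·(y + 1)^2.
Factor degrees with multiplicity: 1 + 1 + 1 + 1 + 1 + 1 = 6.

1, 1, 1, 1, 1, 1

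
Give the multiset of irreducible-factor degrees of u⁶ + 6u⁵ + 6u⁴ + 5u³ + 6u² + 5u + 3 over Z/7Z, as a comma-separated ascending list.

1, 1, 2, 2

Write g(u) = u⁶ + 6u⁵ + 6u⁴ + 5u³ + 6u² + 5u + 3.
Linear factors from roots: (u + 3), (u + 1).
Complete factorization: g(u) = (u + 1)·(u + 3)·(u² + 3u + 6)·(u² + 6u + 6).
Factor degrees with multiplicity: 1 + 1 + 2 + 2 = 6.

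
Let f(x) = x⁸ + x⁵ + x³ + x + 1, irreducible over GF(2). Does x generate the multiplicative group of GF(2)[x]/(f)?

Yes

|GF(2^8)^×| = 2^8 − 1 = 255. Prime factorization: 255 = 3·5·17.
f is primitive ⇔ x has order 255 in GF(2)[x]/(f), i.e. x^(255/q) ≠ 1 for each prime q | 255.
x^(85) mod f = x⁷ + x⁶ + x⁵ + x³ + x + 1.
x^(51) mod f = x⁴ + x + 1.
x^(15) mod f = x⁷ + x⁶ + x⁵ + 1.
None equal 1, so x has full order 255; f is primitive.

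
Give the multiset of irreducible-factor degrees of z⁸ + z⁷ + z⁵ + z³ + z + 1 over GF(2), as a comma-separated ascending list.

Write f(z) = z⁸ + z⁷ + z⁵ + z³ + z + 1.
Roots in GF(2): f(0) = 1; f(1) = 0 → root.
Linear factors from roots: (z + 1).
Complete factorization: f(z) = (z + 1)^6·(z² + z + 1).
Factor degrees with multiplicity: 1 + 1 + 1 + 1 + 1 + 1 + 2 = 8.

1, 1, 1, 1, 1, 1, 2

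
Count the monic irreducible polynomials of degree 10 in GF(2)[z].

By the necklace-counting formula, N_2(10) = (1/10) Σ_{d|10} μ(10/d)·2^d.
Divisors of 10: 1, 2, 5, 10; μ(10/d) for each: 1, -1, -1, 1.
Σ = 2^1 − 2^2 − 2^5 + 2^10 = 990.
N = 990/10 = 99.

99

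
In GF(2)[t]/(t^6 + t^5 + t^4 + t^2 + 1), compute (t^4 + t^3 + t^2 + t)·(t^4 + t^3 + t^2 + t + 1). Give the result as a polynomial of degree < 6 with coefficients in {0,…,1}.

1

Multiply in GF(2)[t]: (t^4 + t^3 + t^2 + t)·(t^4 + t^3 + t^2 + t + 1) = t^8 + t^6 + t^3 + t.
Reduce using t^6 ≡ t^5 + t^4 + t^2 + 1 (mod t^6 + t^5 + t^4 + t^2 + 1).
Reduced: 1.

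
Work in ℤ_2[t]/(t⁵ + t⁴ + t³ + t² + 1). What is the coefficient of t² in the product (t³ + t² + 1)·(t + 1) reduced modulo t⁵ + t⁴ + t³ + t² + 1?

Multiply in ℤ_2[t]: (t³ + t² + 1)·(t + 1) = t⁴ + t² + t + 1.
Reduced: t⁴ + t² + t + 1.

1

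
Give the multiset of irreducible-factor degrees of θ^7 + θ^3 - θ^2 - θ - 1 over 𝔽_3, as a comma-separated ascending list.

Write g(θ) = θ^7 + θ^3 - θ^2 - θ - 1.
Roots in 𝔽_3: g(0) = 2; g(1) = 2; g(2) = 0 → root.
Linear factors from roots: (θ + 1).
Complete factorization: g(θ) = (θ + 1)·(θ^2 + 1)·(θ^4 - θ^3 - 1).
Factor degrees with multiplicity: 1 + 2 + 4 = 7.

1, 2, 4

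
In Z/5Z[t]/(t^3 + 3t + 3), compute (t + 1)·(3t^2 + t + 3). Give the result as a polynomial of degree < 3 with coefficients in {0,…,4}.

4t^2 + 4

Multiply in Z/5Z[t]: (t + 1)·(3t^2 + t + 3) = 3t^3 + 4t^2 + 4t + 3.
Reduce using t^3 ≡ 2t + 2 (mod t^3 + 3t + 3).
Reduced: 4t^2 + 4.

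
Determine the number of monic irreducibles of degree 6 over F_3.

116

By the necklace-counting formula, N_3(6) = (1/6) Σ_{d|6} μ(6/d)·3^d.
Divisors of 6: 1, 2, 3, 6; μ(6/d) for each: 1, -1, -1, 1.
Σ = 3^1 − 3^2 − 3^3 + 3^6 = 696.
N = 696/6 = 116.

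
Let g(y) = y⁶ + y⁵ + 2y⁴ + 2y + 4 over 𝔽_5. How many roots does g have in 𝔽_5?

Evaluate at each of the 5 elements of 𝔽_5:
g(0) = 4; g(1) = 0 → root; g(2) = 1; g(3) = 4; g(4) = 4.
Roots: {1}.

1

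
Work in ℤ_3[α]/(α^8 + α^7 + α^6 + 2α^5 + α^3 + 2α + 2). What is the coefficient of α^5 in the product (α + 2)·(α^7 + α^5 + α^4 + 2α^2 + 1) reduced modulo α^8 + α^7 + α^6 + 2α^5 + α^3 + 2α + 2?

1

Multiply in ℤ_3[α]: (α + 2)·(α^7 + α^5 + α^4 + 2α^2 + 1) = α^8 + 2α^7 + α^6 + 2α^4 + 2α^3 + α^2 + α + 2.
Reduce using α^8 ≡ 2α^7 + 2α^6 + α^5 + 2α^3 + α + 1 (mod α^8 + α^7 + α^6 + 2α^5 + α^3 + 2α + 2).
Reduced: α^7 + α^5 + 2α^4 + α^3 + α^2 + 2α.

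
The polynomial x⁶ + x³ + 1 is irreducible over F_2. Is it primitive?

Write f(x) = x⁶ + x³ + 1.
|GF(2^6)^×| = 2^6 − 1 = 63. Prime factorization: 63 = 3^2·7.
f is primitive ⇔ x has order 63 in GF(2)[x]/(f), i.e. x^(63/q) ≠ 1 for each prime q | 63.
x^(21) mod f = x³.
x^(9) mod f = 1
Since x^(9) = 1, the order of x divides 9 < 63; not primitive.

No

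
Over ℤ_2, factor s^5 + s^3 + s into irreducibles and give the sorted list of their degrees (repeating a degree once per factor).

Write f(s) = s^5 + s^3 + s.
Roots in ℤ_2: f(0) = 0 → root; f(1) = 1.
Linear factors from roots: (s).
Complete factorization: f(s) = (s)·(s^2 + s + 1)^2.
Factor degrees with multiplicity: 1 + 2 + 2 = 5.

1, 2, 2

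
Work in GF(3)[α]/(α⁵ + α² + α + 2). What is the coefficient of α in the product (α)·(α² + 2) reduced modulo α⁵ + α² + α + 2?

Multiply in GF(3)[α]: (α)·(α² + 2) = α³ + 2α.
Reduced: α³ + 2α.

2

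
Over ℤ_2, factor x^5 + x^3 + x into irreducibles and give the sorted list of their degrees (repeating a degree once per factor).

1, 2, 2

Write h(x) = x^5 + x^3 + x.
Roots in ℤ_2: h(0) = 0 → root; h(1) = 1.
Linear factors from roots: (x).
Complete factorization: h(x) = (x)·(x^2 + x + 1)^2.
Factor degrees with multiplicity: 1 + 2 + 2 = 5.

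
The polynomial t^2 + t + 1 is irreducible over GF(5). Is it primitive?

No

Write f(t) = t^2 + t + 1.
|GF(5^2)^×| = 5^2 − 1 = 24. Prime factorization: 24 = 2^3·3.
f is primitive ⇔ t has order 24 in GF(5)[t]/(f), i.e. t^(24/q) ≠ 1 for each prime q | 24.
t^(12) mod f = 1
t^(8) mod f = 4t + 4.
Since t^(12) = 1, the order of t divides 12 < 24; not primitive.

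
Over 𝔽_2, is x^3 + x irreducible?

No

Write f(x) = x^3 + x.
Check for roots in 𝔽_2: f(0) = 0 → root; f(1) = 0 → root.
f(0) = 0, so (x) divides f(x); f is reducible.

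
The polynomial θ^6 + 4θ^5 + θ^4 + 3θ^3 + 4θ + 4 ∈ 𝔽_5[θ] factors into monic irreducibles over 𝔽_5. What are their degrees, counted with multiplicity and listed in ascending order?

1, 2, 3

Write g(θ) = θ^6 + 4θ^5 + θ^4 + 3θ^3 + 4θ + 4.
Roots in 𝔽_5: g(0) = 4; g(1) = 2; g(2) = 4; g(3) = 4; g(4) = 0 → root.
Linear factors from roots: (θ + 1).
Complete factorization: g(θ) = (θ + 1)·(θ^2 + θ + 2)·(θ^3 + 2θ^2 + 4θ + 2).
Factor degrees with multiplicity: 1 + 2 + 3 = 6.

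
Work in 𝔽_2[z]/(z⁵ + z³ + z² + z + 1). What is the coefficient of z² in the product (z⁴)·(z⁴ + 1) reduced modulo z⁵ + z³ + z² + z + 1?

0

Multiply in 𝔽_2[z]: (z⁴)·(z⁴ + 1) = z⁸ + z⁴.
Reduce using z⁵ ≡ z³ + z² + z + 1 (mod z⁵ + z³ + z² + z + 1).
Reduced: z⁴ + z³ + 1.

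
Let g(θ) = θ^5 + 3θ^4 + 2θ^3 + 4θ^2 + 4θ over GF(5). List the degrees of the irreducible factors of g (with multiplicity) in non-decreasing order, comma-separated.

1, 1, 1, 1, 1

Roots in GF(5): g(0) = 0 → root; g(1) = 4; g(2) = 0 → root; g(3) = 3; g(4) = 0 → root.
Linear factors from roots: (θ), (θ + 3), (θ + 1).
Complete factorization: g(θ) = (θ)·(θ + 1)^2·(θ + 3)^2.
Factor degrees with multiplicity: 1 + 1 + 1 + 1 + 1 = 5.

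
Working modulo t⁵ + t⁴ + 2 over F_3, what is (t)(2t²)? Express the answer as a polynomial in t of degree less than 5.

2t^3

Multiply in F_3[t]: (t)·(2t²) = 2t³.
Reduced: 2t³.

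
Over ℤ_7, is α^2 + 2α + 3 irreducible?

Write g(α) = α^2 + 2α + 3.
Check for roots in ℤ_7: g(0) = 3; g(1) = 6; g(2) = 4; g(3) = 4; g(4) = 6; g(5) = 3; g(6) = 2.
No roots. A degree-2 polynomial over a field with no linear factor is irreducible.

Yes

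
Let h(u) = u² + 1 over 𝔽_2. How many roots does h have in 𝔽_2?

Evaluate at each of the 2 elements of 𝔽_2:
h(0) = 1; h(1) = 0 → root.
Roots: {1}.

1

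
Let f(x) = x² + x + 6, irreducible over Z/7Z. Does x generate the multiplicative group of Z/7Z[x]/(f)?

No

|GF(7^2)^×| = 7^2 − 1 = 48. Prime factorization: 48 = 2^4·3.
f is primitive ⇔ x has order 48 in GF(7)[x]/(f), i.e. x^(48/q) ≠ 1 for each prime q | 48.
x^(24) mod f = 6.
x^(16) mod f = 1
Since x^(16) = 1, the order of x divides 16 < 48; not primitive.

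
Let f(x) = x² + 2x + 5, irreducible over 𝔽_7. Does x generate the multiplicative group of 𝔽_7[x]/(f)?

Yes

|GF(7^2)^×| = 7^2 − 1 = 48. Prime factorization: 48 = 2^4·3.
f is primitive ⇔ x has order 48 in GF(7)[x]/(f), i.e. x^(48/q) ≠ 1 for each prime q | 48.
x^(24) mod f = 6.
x^(16) mod f = 4.
None equal 1, so x has full order 48; f is primitive.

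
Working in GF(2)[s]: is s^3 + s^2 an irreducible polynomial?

No

Write m(s) = s^3 + s^2.
Check for roots in GF(2): m(0) = 0 → root; m(1) = 0 → root.
m(0) = 0, so (s) divides m(s); m is reducible.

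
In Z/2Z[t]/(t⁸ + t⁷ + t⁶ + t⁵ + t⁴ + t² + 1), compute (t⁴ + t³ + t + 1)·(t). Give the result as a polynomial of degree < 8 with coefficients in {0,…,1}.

t^5 + t^4 + t^2 + t

Multiply in Z/2Z[t]: (t⁴ + t³ + t + 1)·(t) = t⁵ + t⁴ + t² + t.
Reduced: t⁵ + t⁴ + t² + t.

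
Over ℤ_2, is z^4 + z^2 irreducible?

No

Write m(z) = z^4 + z^2.
Check for roots in ℤ_2: m(0) = 0 → root; m(1) = 0 → root.
m(0) = 0, so (z) divides m(z); m is reducible.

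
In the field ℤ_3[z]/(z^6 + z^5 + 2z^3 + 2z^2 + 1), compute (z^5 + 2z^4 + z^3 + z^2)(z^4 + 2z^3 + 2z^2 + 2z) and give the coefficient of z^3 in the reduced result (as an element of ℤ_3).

Multiply in ℤ_3[z]: (z^5 + 2z^4 + z^3 + z^2)·(z^4 + 2z^3 + 2z^2 + 2z) = z^9 + z^8 + z^7 + 2z^5 + z^4 + 2z^3.
Reduce using z^6 ≡ 2z^5 + z^3 + z^2 + 2 (mod z^6 + z^5 + 2z^3 + 2z^2 + 1).
Reduced: 2z^4 + 2z^3 + 2z.

2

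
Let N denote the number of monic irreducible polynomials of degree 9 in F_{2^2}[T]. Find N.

29120

By the necklace-counting formula, N_4(9) = (1/9) Σ_{d|9} μ(9/d)·4^d.
Divisors of 9: 1, 3, 9; μ(9/d) for each: 0, -1, 1.
Σ = − 4^3 + 4^9 = 262080.
N = 262080/9 = 29120.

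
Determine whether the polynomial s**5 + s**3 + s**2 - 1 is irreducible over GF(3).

Yes

Write h(s) = s**5 + s**3 + s**2 - 1.
Check for roots in GF(3): h(0) = 2; h(1) = 2; h(2) = 1.
No roots, so no linear factors.
Monic irreducibles of degree 2 over GF(3): s**2 + 1, s**2 + s - 1, s**2 - s - 1.
None of them divide h (all give nonzero remainder).
No irreducible factor of degree ≤ 2 exists, so h is irreducible over GF(3).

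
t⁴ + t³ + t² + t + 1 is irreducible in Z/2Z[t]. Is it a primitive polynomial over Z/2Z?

Write f(t) = t⁴ + t³ + t² + t + 1.
|GF(2^4)^×| = 2^4 − 1 = 15. Prime factorization: 15 = 3·5.
f is primitive ⇔ t has order 15 in GF(2)[t]/(f), i.e. t^(15/q) ≠ 1 for each prime q | 15.
t^(5) mod f = 1
t^(3) mod f = t³.
Since t^(5) = 1, the order of t divides 5 < 15; not primitive.

No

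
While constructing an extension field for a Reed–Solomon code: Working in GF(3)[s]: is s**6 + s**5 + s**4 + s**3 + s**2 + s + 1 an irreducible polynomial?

Write m(s) = s**6 + s**5 + s**4 + s**3 + s**2 + s + 1.
Check for roots in GF(3): m(0) = 1; m(1) = 1; m(2) = 1.
No roots, so no linear factors.
Monic irreducibles of degree 2 over GF(3): s**2 + 1, s**2 + s + 2, s**2 + 2s + 2.
None of them divide m (all give nonzero remainder).
Degree-3 irreducible divisors: test the 8 monic irreducibles of degree 3 over GF(3).
None of them divide m (all give nonzero remainder).
No irreducible factor of degree ≤ 3 exists, so m is irreducible over GF(3).

Yes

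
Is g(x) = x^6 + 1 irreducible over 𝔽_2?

No

Check for roots in 𝔽_2: g(0) = 1; g(1) = 0 → root.
g(1) = 0, so (x − 1) divides g(x); g is reducible.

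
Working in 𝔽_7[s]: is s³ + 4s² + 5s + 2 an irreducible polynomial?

No

Write f(s) = s³ + 4s² + 5s + 2.
Check for roots in 𝔽_7: f(0) = 2; f(1) = 5; f(2) = 1; f(3) = 3; f(4) = 3; f(5) = 0 → root; f(6) = 0 → root.
f(5) = 0, so (s − 5) divides f(s); f is reducible.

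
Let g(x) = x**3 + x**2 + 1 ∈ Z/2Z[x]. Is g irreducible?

Yes

Check for roots in Z/2Z: g(0) = 1; g(1) = 1.
No roots. A degree-3 polynomial over a field with no linear factor is irreducible.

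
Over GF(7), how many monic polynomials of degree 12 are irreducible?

1153430600

The number of monic irreducibles of degree 12 over GF(7) is (1/12)·Σ_{d∣12} μ(12/d) 7^d.
Divisors of 12: 1, 2, 3, 4, 6, 12; μ(12/d) for each: 0, 1, 0, -1, -1, 1.
Σ = 7^2 − 7^4 − 7^6 + 7^12 = 13841167200.
N = 13841167200/12 = 1153430600.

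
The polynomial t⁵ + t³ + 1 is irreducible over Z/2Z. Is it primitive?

Write f(t) = t⁵ + t³ + 1.
|GF(2^5)^×| = 2^5 − 1 = 31. Prime factorization: 31 = 31.
f is primitive ⇔ t has order 31 in GF(2)[t]/(f), i.e. t^(31/q) ≠ 1 for each prime q | 31.
t^(1) mod f = t.
None equal 1, so t has full order 31; f is primitive.

Yes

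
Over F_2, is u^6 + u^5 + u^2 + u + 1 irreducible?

Write g(u) = u^6 + u^5 + u^2 + u + 1.
Check for roots in F_2: g(0) = 1; g(1) = 1.
No roots, so no linear factors.
Monic irreducibles of degree 2 over GF(2): u^2 + u + 1.
None of them divide g (all give nonzero remainder).
Monic irreducibles of degree 3 over GF(2): u^3 + u + 1, u^3 + u^2 + 1.
None of them divide g (all give nonzero remainder).
No irreducible factor of degree ≤ 3 exists, so g is irreducible over GF(2).

Yes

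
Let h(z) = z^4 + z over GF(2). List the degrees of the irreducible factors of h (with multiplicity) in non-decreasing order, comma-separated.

Roots in GF(2): h(0) = 0 → root; h(1) = 0 → root.
Linear factors from roots: (z), (z + 1).
Complete factorization: h(z) = (z)·(z + 1)·(z^2 + z + 1).
Factor degrees with multiplicity: 1 + 1 + 2 = 4.

1, 1, 2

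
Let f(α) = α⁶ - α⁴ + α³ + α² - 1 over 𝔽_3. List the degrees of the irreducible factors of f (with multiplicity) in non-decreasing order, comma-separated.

6

Roots in 𝔽_3: f(0) = 2; f(1) = 1; f(2) = 2.
Complete factorization: f(α) = (α⁶ - α⁴ + α³ + α² - 1).
Factor degrees with multiplicity: 6 = 6.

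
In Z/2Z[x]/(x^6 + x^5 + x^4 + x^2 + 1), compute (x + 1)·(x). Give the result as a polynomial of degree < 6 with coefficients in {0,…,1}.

x^2 + x

Multiply in Z/2Z[x]: (x + 1)·(x) = x^2 + x.
Reduced: x^2 + x.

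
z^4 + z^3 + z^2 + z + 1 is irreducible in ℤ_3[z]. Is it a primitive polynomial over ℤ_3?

Write f(z) = z^4 + z^3 + z^2 + z + 1.
|GF(3^4)^×| = 3^4 − 1 = 80. Prime factorization: 80 = 2^4·5.
f is primitive ⇔ z has order 80 in GF(3)[z]/(f), i.e. z^(80/q) ≠ 1 for each prime q | 80.
z^(40) mod f = 1
z^(16) mod f = z.
Since z^(40) = 1, the order of z divides 40 < 80; not primitive.

No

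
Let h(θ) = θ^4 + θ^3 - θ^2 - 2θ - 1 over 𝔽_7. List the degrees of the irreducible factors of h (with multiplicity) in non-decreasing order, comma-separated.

1, 1, 2

Linear factors from roots: (θ + 2), (θ + 1).
Complete factorization: h(θ) = (θ + 1)·(θ + 2)·(θ^2 - 2θ + 3).
Factor degrees with multiplicity: 1 + 1 + 2 = 4.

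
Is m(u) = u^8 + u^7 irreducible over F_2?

No

Check for roots in F_2: m(0) = 0 → root; m(1) = 0 → root.
m(0) = 0, so (u) divides m(u); m is reducible.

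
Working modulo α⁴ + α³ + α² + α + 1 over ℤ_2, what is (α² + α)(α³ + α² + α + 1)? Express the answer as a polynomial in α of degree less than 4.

α + 1

Multiply in ℤ_2[α]: (α² + α)·(α³ + α² + α + 1) = α⁵ + α.
Reduce using α⁴ ≡ α³ + α² + α + 1 (mod α⁴ + α³ + α² + α + 1).
Reduced: α + 1.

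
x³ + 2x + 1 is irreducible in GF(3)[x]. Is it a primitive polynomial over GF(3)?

Yes

Write f(x) = x³ + 2x + 1.
|GF(3^3)^×| = 3^3 − 1 = 26. Prime factorization: 26 = 2·13.
f is primitive ⇔ x has order 26 in GF(3)[x]/(f), i.e. x^(26/q) ≠ 1 for each prime q | 26.
x^(13) mod f = 2.
x^(2) mod f = x².
None equal 1, so x has full order 26; f is primitive.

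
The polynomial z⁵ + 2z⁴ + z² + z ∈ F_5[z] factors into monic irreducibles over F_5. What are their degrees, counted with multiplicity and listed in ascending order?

1, 1, 1, 2

Write f(z) = z⁵ + 2z⁴ + z² + z.
Roots in F_5: f(0) = 0 → root; f(1) = 0 → root; f(2) = 0 → root; f(3) = 2; f(4) = 1.
Linear factors from roots: (z), (z - 1), (z - 2).
Complete factorization: f(z) = (z)·(z - 2)·(z - 1)·(z² - 2).
Factor degrees with multiplicity: 1 + 1 + 1 + 2 = 5.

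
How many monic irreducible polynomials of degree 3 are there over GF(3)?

The number of monic irreducibles of degree 3 over GF(3) is (1/3)·Σ_{d∣3} μ(3/d) 3^d.
Divisors of 3: 1, 3; μ(3/d) for each: -1, 1.
Σ = − 3^1 + 3^3 = 24.
N = 24/3 = 8.

8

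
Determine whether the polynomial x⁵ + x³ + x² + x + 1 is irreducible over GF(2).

Write m(x) = x⁵ + x³ + x² + x + 1.
Check for roots in GF(2): m(0) = 1; m(1) = 1.
No roots, so no linear factors.
Monic irreducibles of degree 2 over GF(2): x² + x + 1.
None of them divide m (all give nonzero remainder).
No irreducible factor of degree ≤ 2 exists, so m is irreducible over GF(2).

Yes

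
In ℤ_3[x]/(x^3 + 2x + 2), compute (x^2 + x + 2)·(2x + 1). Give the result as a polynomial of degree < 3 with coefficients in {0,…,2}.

x + 1

Multiply in ℤ_3[x]: (x^2 + x + 2)·(2x + 1) = 2x^3 + 2x + 2.
Reduce using x^3 ≡ x + 1 (mod x^3 + 2x + 2).
Reduced: x + 1.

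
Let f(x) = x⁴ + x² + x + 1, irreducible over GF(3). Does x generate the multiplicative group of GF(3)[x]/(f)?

No

|GF(3^4)^×| = 3^4 − 1 = 80. Prime factorization: 80 = 2^4·5.
f is primitive ⇔ x has order 80 in GF(3)[x]/(f), i.e. x^(80/q) ≠ 1 for each prime q | 80.
x^(40) mod f = 1
x^(16) mod f = x³ + 2.
Since x^(40) = 1, the order of x divides 40 < 80; not primitive.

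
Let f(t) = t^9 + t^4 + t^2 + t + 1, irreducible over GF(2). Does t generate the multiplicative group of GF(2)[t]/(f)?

|GF(2^9)^×| = 2^9 − 1 = 511. Prime factorization: 511 = 7·73.
f is primitive ⇔ t has order 511 in GF(2)[t]/(f), i.e. t^(511/q) ≠ 1 for each prime q | 511.
t^(73) mod f = 1
t^(7) mod f = t^7.
Since t^(73) = 1, the order of t divides 73 < 511; not primitive.

No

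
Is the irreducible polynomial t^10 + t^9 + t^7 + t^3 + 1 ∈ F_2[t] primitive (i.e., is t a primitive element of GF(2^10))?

Yes

Write f(t) = t^10 + t^9 + t^7 + t^3 + 1.
|GF(2^10)^×| = 2^10 − 1 = 1023. Prime factorization: 1023 = 3·11·31.
f is primitive ⇔ t has order 1023 in GF(2)[t]/(f), i.e. t^(1023/q) ≠ 1 for each prime q | 1023.
t^(341) mod f = t^9 + t^8 + t^6 + t^5 + t^3 + t^2 + t.
t^(93) mod f = t^9 + t^8 + t^7 + t^6 + t^5 + 1.
t^(33) mod f = t^9 + t^4 + t^3 + t^2.
None equal 1, so t has full order 1023; f is primitive.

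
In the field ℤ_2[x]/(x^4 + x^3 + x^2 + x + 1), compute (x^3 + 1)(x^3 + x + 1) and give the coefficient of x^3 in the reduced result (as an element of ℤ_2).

Multiply in ℤ_2[x]: (x^3 + 1)·(x^3 + x + 1) = x^6 + x^4 + x + 1.
Reduce using x^4 ≡ x^3 + x^2 + x + 1 (mod x^4 + x^3 + x^2 + x + 1).
Reduced: x^3 + x^2 + x.

1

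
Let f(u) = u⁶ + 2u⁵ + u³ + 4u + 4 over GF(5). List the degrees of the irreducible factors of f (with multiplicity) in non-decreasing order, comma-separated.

Roots in GF(5): f(0) = 4; f(1) = 2; f(2) = 3; f(3) = 3; f(4) = 3.
Complete factorization: f(u) = (u⁶ + 2u⁵ + u³ + 4u + 4).
Factor degrees with multiplicity: 6 = 6.

6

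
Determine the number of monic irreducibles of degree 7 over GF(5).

11160

x^(5^7) − x is the product of all monic irreducibles of degree dividing 7; Möbius inversion gives N = (1/7) Σ μ(7/d)·5^d.
Divisors of 7: 1, 7; μ(7/d) for each: -1, 1.
Σ = − 5^1 + 5^7 = 78120.
N = 78120/7 = 11160.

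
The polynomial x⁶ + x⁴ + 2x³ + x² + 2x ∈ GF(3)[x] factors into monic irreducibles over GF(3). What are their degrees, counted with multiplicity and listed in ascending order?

1, 2, 3

Write h(x) = x⁶ + x⁴ + 2x³ + x² + 2x.
Roots in GF(3): h(0) = 0 → root; h(1) = 1; h(2) = 2.
Linear factors from roots: (x).
Complete factorization: h(x) = (x)·(x² + x + 2)·(x³ + 2x² + 1).
Factor degrees with multiplicity: 1 + 2 + 3 = 6.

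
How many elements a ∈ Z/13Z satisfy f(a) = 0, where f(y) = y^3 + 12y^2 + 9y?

3

Evaluate at each of the 13 elements of Z/13Z:
f(0) = 0 → root; f(1) = 9; f(2) = 9; f(3) = 6; f(4) = 6; f(5) = 2; f(6) = 0 → root; f(7) = 6; f(8) = 0 → root; f(9) = 1; f(10) = 2; f(11) = 9; f(12) = 2.
Roots: {0, 6, 8}.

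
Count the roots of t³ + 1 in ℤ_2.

Write f(t) = t³ + 1.
Evaluate at each of the 2 elements of ℤ_2:
f(0) = 1; f(1) = 0 → root.
Roots: {1}.

1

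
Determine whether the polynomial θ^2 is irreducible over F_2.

No

Write g(θ) = θ^2.
Check for roots in F_2: g(0) = 0 → root; g(1) = 1.
g(0) = 0, so (θ) divides g(θ); g is reducible.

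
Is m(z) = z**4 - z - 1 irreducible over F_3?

Check for roots in F_3: m(0) = 2; m(1) = 2; m(2) = 1.
No roots, so no linear factors.
Monic irreducibles of degree 2 over GF(3): z**2 + 1, z**2 + z - 1, z**2 - z - 1.
None of them divide m (all give nonzero remainder).
No irreducible factor of degree ≤ 2 exists, so m is irreducible over GF(3).

Yes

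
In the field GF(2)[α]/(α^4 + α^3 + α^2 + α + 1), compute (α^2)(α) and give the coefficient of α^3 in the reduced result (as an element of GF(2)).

1

Multiply in GF(2)[α]: (α^2)·(α) = α^3.
Reduced: α^3.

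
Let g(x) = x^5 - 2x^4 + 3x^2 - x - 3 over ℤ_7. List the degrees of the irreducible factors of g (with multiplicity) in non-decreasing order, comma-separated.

1, 1, 1, 2

Linear factors from roots: (x - 2), (x + 3).
Complete factorization: g(x) = (x - 2)·(x + 3)^2·(x^2 + x - 1).
Factor degrees with multiplicity: 1 + 1 + 1 + 2 = 5.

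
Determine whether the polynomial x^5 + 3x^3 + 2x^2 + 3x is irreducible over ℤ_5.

No

Write m(x) = x^5 + 3x^3 + 2x^2 + 3x.
Check for roots in ℤ_5: m(0) = 0 → root; m(1) = 4; m(2) = 0 → root; m(3) = 1; m(4) = 0 → root.
m(0) = 0, so (x) divides m(x); m is reducible.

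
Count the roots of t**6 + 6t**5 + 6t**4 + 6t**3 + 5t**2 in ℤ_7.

Write P(t) = t**6 + 6t**5 + 6t**4 + 6t**3 + 5t**2.
Evaluate at each of the 7 elements of ℤ_7:
P(0) = 0 → root; P(1) = 3; P(2) = 0 → root; P(3) = 3; P(4) = 4; P(5) = 3; P(6) = 0 → root.
Roots: {0, 2, 6}.

3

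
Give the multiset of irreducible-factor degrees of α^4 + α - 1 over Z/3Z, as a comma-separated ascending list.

4

Write f(α) = α^4 + α - 1.
Roots in Z/3Z: f(0) = 2; f(1) = 1; f(2) = 2.
Complete factorization: f(α) = (α^4 + α - 1).
Factor degrees with multiplicity: 4 = 4.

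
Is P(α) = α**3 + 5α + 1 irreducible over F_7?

Check for roots in F_7: P(0) = 1; P(1) = 0 → root; P(2) = 5; P(3) = 1; P(4) = 1; P(5) = 4; P(6) = 2.
P(1) = 0, so (α − 1) divides P(α); P is reducible.

No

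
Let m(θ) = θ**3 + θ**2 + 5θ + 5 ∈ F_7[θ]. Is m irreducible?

No

Check for roots in F_7: m(0) = 5; m(1) = 5; m(2) = 6; m(3) = 0 → root; m(4) = 0 → root; m(5) = 5; m(6) = 0 → root.
m(3) = 0, so (θ − 3) divides m(θ); m is reducible.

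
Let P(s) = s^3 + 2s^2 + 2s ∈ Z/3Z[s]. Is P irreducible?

No

Check for roots in Z/3Z: P(0) = 0 → root; P(1) = 2; P(2) = 2.
P(0) = 0, so (s) divides P(s); P is reducible.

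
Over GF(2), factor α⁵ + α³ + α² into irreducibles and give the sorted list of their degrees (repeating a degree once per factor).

1, 1, 3

Write h(α) = α⁵ + α³ + α².
Roots in GF(2): h(0) = 0 → root; h(1) = 1.
Linear factors from roots: (α).
Complete factorization: h(α) = (α)^2·(α³ + α + 1).
Factor degrees with multiplicity: 1 + 1 + 3 = 5.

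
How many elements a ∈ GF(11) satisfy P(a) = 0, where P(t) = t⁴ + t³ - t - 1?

2

Evaluate at each of the 11 elements of GF(11):
P(0) = 10; P(1) = 0 → root; P(2) = 10; P(3) = 5; P(4) = 7; P(5) = 7; P(6) = 9; P(7) = 8; P(8) = 1; P(9) = 9; P(10) = 0 → root.
Roots: {1, 10}.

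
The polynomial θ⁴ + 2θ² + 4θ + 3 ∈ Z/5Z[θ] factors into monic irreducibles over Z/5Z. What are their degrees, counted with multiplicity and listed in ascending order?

1, 1, 2

Write f(θ) = θ⁴ + 2θ² + 4θ + 3.
Roots in Z/5Z: f(0) = 3; f(1) = 0 → root; f(2) = 0 → root; f(3) = 4; f(4) = 2.
Linear factors from roots: (θ + 4), (θ + 3).
Complete factorization: f(θ) = (θ + 3)·(θ + 4)·(θ² + 3θ + 4).
Factor degrees with multiplicity: 1 + 1 + 2 = 4.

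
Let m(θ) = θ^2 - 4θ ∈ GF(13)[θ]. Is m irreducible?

No

Check each element of GF(13) for a root: m(0)=0, m(1)=10, m(2)=9, m(3)=10, m(4)=0, m(5)=5, m(6)=12, m(7)=8, m(8)=6, m(9)=6, m(10)=8, m(11)=12, m(12)=5.
m(0) = 0, so (θ) divides m(θ); m is reducible.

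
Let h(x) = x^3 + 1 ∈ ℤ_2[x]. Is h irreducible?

No

Check for roots in ℤ_2: h(0) = 1; h(1) = 0 → root.
h(1) = 0, so (x − 1) divides h(x); h is reducible.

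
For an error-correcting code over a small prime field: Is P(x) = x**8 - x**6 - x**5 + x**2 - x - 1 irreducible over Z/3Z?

Check for roots in Z/3Z: P(0) = 2; P(1) = 1; P(2) = 2.
No roots, so no linear factors.
Monic irreducibles of degree 2 over GF(3): x**2 + 1, x**2 + x - 1, x**2 - x - 1.
None of them divide P (all give nonzero remainder).
Degree-3 irreducible divisors: test the 8 monic irreducibles of degree 3 over GF(3).
None of them divide P (all give nonzero remainder).
Degree-4 irreducible divisors: test the 18 monic irreducibles of degree 4 over GF(3).
None of them divide P (all give nonzero remainder).
No irreducible factor of degree ≤ 4 exists, so P is irreducible over GF(3).

Yes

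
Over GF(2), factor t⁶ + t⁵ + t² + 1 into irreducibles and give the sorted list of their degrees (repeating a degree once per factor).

Write g(t) = t⁶ + t⁵ + t² + 1.
Roots in GF(2): g(0) = 1; g(1) = 0 → root.
Linear factors from roots: (t + 1).
Complete factorization: g(t) = (t + 1)·(t² + t + 1)·(t³ + t² + 1).
Factor degrees with multiplicity: 1 + 2 + 3 = 6.

1, 2, 3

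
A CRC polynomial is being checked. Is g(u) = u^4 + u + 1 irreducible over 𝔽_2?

Check for roots in 𝔽_2: g(0) = 1; g(1) = 1.
No roots, so no linear factors.
Monic irreducibles of degree 2 over GF(2): u^2 + u + 1.
None of them divide g (all give nonzero remainder).
No irreducible factor of degree ≤ 2 exists, so g is irreducible over GF(2).

Yes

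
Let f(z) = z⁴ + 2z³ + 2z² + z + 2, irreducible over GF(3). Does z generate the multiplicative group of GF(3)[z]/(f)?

Yes

|GF(3^4)^×| = 3^4 − 1 = 80. Prime factorization: 80 = 2^4·5.
f is primitive ⇔ z has order 80 in GF(3)[z]/(f), i.e. z^(80/q) ≠ 1 for each prime q | 80.
z^(40) mod f = 2.
z^(16) mod f = z² + 2z.
None equal 1, so z has full order 80; f is primitive.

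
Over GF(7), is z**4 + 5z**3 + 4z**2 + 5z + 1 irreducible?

Yes

Write h(z) = z**4 + 5z**3 + 4z**2 + 5z + 1.
Check for roots in GF(7): h(0) = 1; h(1) = 2; h(2) = 6; h(3) = 2; h(4) = 3; h(5) = 4; h(6) = 3.
No roots, so no linear factors.
Degree-2 irreducible divisors: test the 21 monic irreducibles of degree 2 over GF(7).
None of them divide h (all give nonzero remainder).
No irreducible factor of degree ≤ 2 exists, so h is irreducible over GF(7).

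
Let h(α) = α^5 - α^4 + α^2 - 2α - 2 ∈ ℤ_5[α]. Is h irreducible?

Yes

Check for roots in ℤ_5: h(0) = 3; h(1) = 2; h(2) = 4; h(3) = 3; h(4) = 4.
No roots, so no linear factors.
Degree-2 irreducible divisors: test the 10 monic irreducibles of degree 2 over GF(5).
None of them divide h (all give nonzero remainder).
No irreducible factor of degree ≤ 2 exists, so h is irreducible over GF(5).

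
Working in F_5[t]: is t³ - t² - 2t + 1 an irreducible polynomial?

Yes

Write m(t) = t³ - t² - 2t + 1.
Check for roots in F_5: m(0) = 1; m(1) = 4; m(2) = 1; m(3) = 3; m(4) = 1.
No roots. A degree-3 polynomial over a field with no linear factor is irreducible.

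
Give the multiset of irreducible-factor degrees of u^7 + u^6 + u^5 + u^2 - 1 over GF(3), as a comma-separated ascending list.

Write f(u) = u^7 + u^6 + u^5 + u^2 - 1.
Roots in GF(3): f(0) = 2; f(1) = 0 → root; f(2) = 2.
Linear factors from roots: (u - 1).
Complete factorization: f(u) = (u - 1)·(u^2 + 1)·(u^2 + u - 1)^2.
Factor degrees with multiplicity: 1 + 2 + 2 + 2 = 7.

1, 2, 2, 2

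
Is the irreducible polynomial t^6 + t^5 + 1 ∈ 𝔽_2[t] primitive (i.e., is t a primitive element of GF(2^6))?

Write f(t) = t^6 + t^5 + 1.
|GF(2^6)^×| = 2^6 − 1 = 63. Prime factorization: 63 = 3^2·7.
f is primitive ⇔ t has order 63 in GF(2)[t]/(f), i.e. t^(63/q) ≠ 1 for each prime q | 63.
t^(21) mod f = t^5 + t^4 + t^3 + 1.
t^(9) mod f = t^5 + t^3 + t^2 + t + 1.
None equal 1, so t has full order 63; f is primitive.

Yes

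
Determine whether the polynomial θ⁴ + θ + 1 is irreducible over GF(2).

Write f(θ) = θ⁴ + θ + 1.
Check for roots in GF(2): f(0) = 1; f(1) = 1.
No roots, so no linear factors.
Monic irreducibles of degree 2 over GF(2): θ² + θ + 1.
None of them divide f (all give nonzero remainder).
No irreducible factor of degree ≤ 2 exists, so f is irreducible over GF(2).

Yes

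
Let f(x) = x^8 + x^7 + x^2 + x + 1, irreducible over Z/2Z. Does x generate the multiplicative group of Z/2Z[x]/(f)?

Yes

|GF(2^8)^×| = 2^8 − 1 = 255. Prime factorization: 255 = 3·5·17.
f is primitive ⇔ x has order 255 in GF(2)[x]/(f), i.e. x^(255/q) ≠ 1 for each prime q | 255.
x^(85) mod f = x^7 + x^5 + x^3 + x.
x^(51) mod f = x^6 + x^5 + x^3 + x^2.
x^(15) mod f = x^7 + x^6 + x^5 + x^4 + x^2.
None equal 1, so x has full order 255; f is primitive.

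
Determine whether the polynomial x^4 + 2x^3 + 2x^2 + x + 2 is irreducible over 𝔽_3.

Yes

Write m(x) = x^4 + 2x^3 + 2x^2 + x + 2.
Check for roots in 𝔽_3: m(0) = 2; m(1) = 2; m(2) = 2.
No roots, so no linear factors.
Monic irreducibles of degree 2 over GF(3): x^2 + 1, x^2 + x + 2, x^2 + 2x + 2.
None of them divide m (all give nonzero remainder).
No irreducible factor of degree ≤ 2 exists, so m is irreducible over GF(3).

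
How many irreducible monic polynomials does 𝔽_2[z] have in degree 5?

6

By the necklace-counting formula, N_2(5) = (1/5) Σ_{d|5} μ(5/d)·2^d.
Divisors of 5: 1, 5; μ(5/d) for each: -1, 1.
Σ = − 2^1 + 2^5 = 30.
N = 30/5 = 6.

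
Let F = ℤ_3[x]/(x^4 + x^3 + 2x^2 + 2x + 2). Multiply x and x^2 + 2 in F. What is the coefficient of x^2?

0

Multiply in ℤ_3[x]: (x)·(x^2 + 2) = x^3 + 2x.
Reduced: x^3 + 2x.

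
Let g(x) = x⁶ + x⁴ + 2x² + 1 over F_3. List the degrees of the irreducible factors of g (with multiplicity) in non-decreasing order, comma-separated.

Roots in F_3: g(0) = 1; g(1) = 2; g(2) = 2.
Complete factorization: g(x) = (x⁶ + x⁴ + 2x² + 1).
Factor degrees with multiplicity: 6 = 6.

6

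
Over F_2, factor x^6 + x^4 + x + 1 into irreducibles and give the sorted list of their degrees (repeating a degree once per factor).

1, 2, 3

Write f(x) = x^6 + x^4 + x + 1.
Roots in F_2: f(0) = 1; f(1) = 0 → root.
Linear factors from roots: (x + 1).
Complete factorization: f(x) = (x + 1)·(x^2 + x + 1)·(x^3 + x + 1).
Factor degrees with multiplicity: 1 + 2 + 3 = 6.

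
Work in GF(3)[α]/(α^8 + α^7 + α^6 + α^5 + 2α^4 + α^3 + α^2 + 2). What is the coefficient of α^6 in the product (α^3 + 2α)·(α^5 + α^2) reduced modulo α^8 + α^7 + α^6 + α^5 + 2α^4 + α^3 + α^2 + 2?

1

Multiply in GF(3)[α]: (α^3 + 2α)·(α^5 + α^2) = α^8 + 2α^6 + α^5 + 2α^3.
Reduce using α^8 ≡ 2α^7 + 2α^6 + 2α^5 + α^4 + 2α^3 + 2α^2 + 1 (mod α^8 + α^7 + α^6 + α^5 + 2α^4 + α^3 + α^2 + 2).
Reduced: 2α^7 + α^6 + α^4 + α^3 + 2α^2 + 1.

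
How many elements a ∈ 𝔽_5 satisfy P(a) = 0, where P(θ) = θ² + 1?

Evaluate at each of the 5 elements of 𝔽_5:
P(0) = 1; P(1) = 2; P(2) = 0 → root; P(3) = 0 → root; P(4) = 2.
Roots: {2, 3}.

2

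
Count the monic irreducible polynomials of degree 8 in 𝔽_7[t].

720300

Gauss's count: N_{7}(8) = (1/8) Σ_{d|8} μ(8/d)·7^d.
Divisors of 8: 1, 2, 4, 8; μ(8/d) for each: 0, 0, -1, 1.
Σ = − 7^4 + 7^8 = 5762400.
N = 5762400/8 = 720300.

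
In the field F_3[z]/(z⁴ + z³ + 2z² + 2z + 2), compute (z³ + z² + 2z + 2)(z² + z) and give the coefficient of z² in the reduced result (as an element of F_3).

0

Multiply in F_3[z]: (z³ + z² + 2z + 2)·(z² + z) = z⁵ + 2z⁴ + z² + 2z.
Reduce using z⁴ ≡ 2z³ + z² + z + 1 (mod z⁴ + z³ + 2z² + 2z + 2).
Reduced: z + 1.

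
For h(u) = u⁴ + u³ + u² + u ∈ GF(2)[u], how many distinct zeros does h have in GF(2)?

Evaluate at each of the 2 elements of GF(2):
h(0) = 0 → root; h(1) = 0 → root.
Roots: {0, 1}.

2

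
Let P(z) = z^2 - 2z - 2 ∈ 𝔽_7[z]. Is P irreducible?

Check for roots in 𝔽_7: P(0) = 5; P(1) = 4; P(2) = 5; P(3) = 1; P(4) = 6; P(5) = 6; P(6) = 1.
No roots. A degree-2 polynomial over a field with no linear factor is irreducible.

Yes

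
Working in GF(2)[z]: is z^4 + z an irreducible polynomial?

No

Write h(z) = z^4 + z.
Check for roots in GF(2): h(0) = 0 → root; h(1) = 0 → root.
h(0) = 0, so (z) divides h(z); h is reducible.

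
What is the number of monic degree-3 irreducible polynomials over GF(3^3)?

Gauss's count: N_{27}(3) = (1/3) Σ_{d|3} μ(3/d)·27^d.
Divisors of 3: 1, 3; μ(3/d) for each: -1, 1.
Σ = − 27^1 + 27^3 = 19656.
N = 19656/3 = 6552.

6552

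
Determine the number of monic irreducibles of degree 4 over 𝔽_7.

588

The number of monic irreducibles of degree 4 over GF(7) is (1/4)·Σ_{d∣4} μ(4/d) 7^d.
Divisors of 4: 1, 2, 4; μ(4/d) for each: 0, -1, 1.
Σ = − 7^2 + 7^4 = 2352.
N = 2352/4 = 588.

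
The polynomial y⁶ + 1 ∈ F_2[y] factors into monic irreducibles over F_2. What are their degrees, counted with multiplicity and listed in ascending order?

1, 1, 2, 2

Write f(y) = y⁶ + 1.
Roots in F_2: f(0) = 1; f(1) = 0 → root.
Linear factors from roots: (y + 1).
Complete factorization: f(y) = (y + 1)^2·(y² + y + 1)^2.
Factor degrees with multiplicity: 1 + 1 + 2 + 2 = 6.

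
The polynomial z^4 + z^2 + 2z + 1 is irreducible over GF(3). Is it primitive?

No

Write f(z) = z^4 + z^2 + 2z + 1.
|GF(3^4)^×| = 3^4 − 1 = 80. Prime factorization: 80 = 2^4·5.
f is primitive ⇔ z has order 80 in GF(3)[z]/(f), i.e. z^(80/q) ≠ 1 for each prime q | 80.
z^(40) mod f = 1
z^(16) mod f = 2z^3 + 2.
Since z^(40) = 1, the order of z divides 40 < 80; not primitive.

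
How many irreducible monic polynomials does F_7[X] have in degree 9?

Gauss's count: N_{7}(9) = (1/9) Σ_{d|9} μ(9/d)·7^d.
Divisors of 9: 1, 3, 9; μ(9/d) for each: 0, -1, 1.
Σ = − 7^3 + 7^9 = 40353264.
N = 40353264/9 = 4483696.

4483696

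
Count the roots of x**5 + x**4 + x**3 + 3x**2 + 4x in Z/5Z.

3

Write h(x) = x**5 + x**4 + x**3 + 3x**2 + 4x.
Evaluate at each of the 5 elements of Z/5Z:
h(0) = 0 → root; h(1) = 0 → root; h(2) = 1; h(3) = 0 → root; h(4) = 3.
Roots: {0, 1, 3}.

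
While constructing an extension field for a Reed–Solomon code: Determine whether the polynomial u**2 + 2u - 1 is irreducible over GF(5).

Yes

Write h(u) = u**2 + 2u - 1.
Check for roots in GF(5): h(0) = 4; h(1) = 2; h(2) = 2; h(3) = 4; h(4) = 3.
No roots. A degree-2 polynomial over a field with no linear factor is irreducible.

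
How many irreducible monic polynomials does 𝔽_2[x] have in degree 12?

x^(2^12) − x is the product of all monic irreducibles of degree dividing 12; Möbius inversion gives N = (1/12) Σ μ(12/d)·2^d.
Divisors of 12: 1, 2, 3, 4, 6, 12; μ(12/d) for each: 0, 1, 0, -1, -1, 1.
Σ = 2^2 − 2^4 − 2^6 + 2^12 = 4020.
N = 4020/12 = 335.

335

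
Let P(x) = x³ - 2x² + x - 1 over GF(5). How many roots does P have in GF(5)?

1

Evaluate at each of the 5 elements of GF(5):
P(0) = 4; P(1) = 4; P(2) = 1; P(3) = 1; P(4) = 0 → root.
Roots: {4}.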